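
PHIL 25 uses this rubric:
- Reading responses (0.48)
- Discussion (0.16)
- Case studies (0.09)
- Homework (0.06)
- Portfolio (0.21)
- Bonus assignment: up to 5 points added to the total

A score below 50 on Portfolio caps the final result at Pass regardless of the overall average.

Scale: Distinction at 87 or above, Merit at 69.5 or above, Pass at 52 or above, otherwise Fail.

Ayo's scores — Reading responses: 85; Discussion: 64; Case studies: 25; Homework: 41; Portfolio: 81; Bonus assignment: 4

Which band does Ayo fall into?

Merit

Portfolio score 81 ≥ 50: minimum met.
Weighted total:
  Reading responses 85 × 0.48 = 40.8
  Discussion 64 × 0.16 = 10.24
  Case studies 25 × 0.09 = 2.25
  Homework 41 × 0.06 = 2.46
  Portfolio 81 × 0.21 = 17.01
Sum = 72.76
Bonus assignment: 72.76 + 4 = 76.76
76.76 is ≥ 69.5 and < 87 → Merit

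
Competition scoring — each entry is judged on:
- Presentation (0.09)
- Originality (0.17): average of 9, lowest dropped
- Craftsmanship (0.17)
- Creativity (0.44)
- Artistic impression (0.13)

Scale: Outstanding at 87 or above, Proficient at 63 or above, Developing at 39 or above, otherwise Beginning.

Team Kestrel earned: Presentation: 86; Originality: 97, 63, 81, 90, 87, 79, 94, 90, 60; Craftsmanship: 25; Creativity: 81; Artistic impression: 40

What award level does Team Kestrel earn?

Originality: drop 60 → average of remaining 8 = 681/8 = 85.125
Weighted total:
  Presentation 86 × 0.09 = 7.74
  Originality 85.125 × 0.17 = 14.47125
  Craftsmanship 25 × 0.17 = 4.25
  Creativity 81 × 0.44 = 35.64
  Artistic impression 40 × 0.13 = 5.2
Sum = 67.30125
67.30125 is ≥ 63 and < 87 → Proficient

Proficient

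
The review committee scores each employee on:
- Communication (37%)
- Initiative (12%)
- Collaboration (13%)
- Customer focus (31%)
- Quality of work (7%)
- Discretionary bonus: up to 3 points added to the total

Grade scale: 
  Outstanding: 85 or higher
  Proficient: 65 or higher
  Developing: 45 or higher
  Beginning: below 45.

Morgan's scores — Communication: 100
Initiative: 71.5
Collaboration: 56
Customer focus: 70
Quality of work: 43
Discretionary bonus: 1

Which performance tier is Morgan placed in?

Proficient

Weighted total:
  Communication 100 × 0.37 = 37
  Initiative 71.5 × 0.12 = 8.58
  Collaboration 56 × 0.13 = 7.28
  Customer focus 70 × 0.31 = 21.7
  Quality of work 43 × 0.07 = 3.01
Sum = 77.57
Discretionary bonus: 77.57 + 1 = 78.57
78.57 is ≥ 65 and < 85 → Proficient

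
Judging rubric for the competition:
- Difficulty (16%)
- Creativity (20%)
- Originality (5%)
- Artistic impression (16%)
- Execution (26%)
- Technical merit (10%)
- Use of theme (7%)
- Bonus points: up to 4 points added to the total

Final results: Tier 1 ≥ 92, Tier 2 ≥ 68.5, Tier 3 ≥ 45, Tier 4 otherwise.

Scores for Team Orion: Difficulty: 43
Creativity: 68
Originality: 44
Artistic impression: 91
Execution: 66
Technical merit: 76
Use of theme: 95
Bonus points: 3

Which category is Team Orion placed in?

Weighted total:
  Difficulty 43 × 0.16 = 6.88
  Creativity 68 × 0.2 = 13.6
  Originality 44 × 0.05 = 2.2
  Artistic impression 91 × 0.16 = 14.56
  Execution 66 × 0.26 = 17.16
  Technical merit 76 × 0.1 = 7.6
  Use of theme 95 × 0.07 = 6.65
Sum = 68.65
Bonus points: 68.65 + 3 = 71.65
71.65 is ≥ 68.5 and < 92 → Tier 2

Tier 2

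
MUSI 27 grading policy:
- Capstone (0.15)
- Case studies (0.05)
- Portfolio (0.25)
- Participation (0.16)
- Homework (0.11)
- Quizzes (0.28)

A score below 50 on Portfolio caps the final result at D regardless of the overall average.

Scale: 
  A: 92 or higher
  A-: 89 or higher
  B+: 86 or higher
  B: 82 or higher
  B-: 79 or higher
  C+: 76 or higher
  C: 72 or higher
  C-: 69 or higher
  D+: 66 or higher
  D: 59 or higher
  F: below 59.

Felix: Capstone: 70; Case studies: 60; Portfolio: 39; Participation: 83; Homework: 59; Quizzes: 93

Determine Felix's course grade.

Portfolio score 39 < 50: minimum not met.
Weighted total:
  Capstone 70 × 0.15 = 10.5
  Case studies 60 × 0.05 = 3
  Portfolio 39 × 0.25 = 9.75
  Participation 83 × 0.16 = 13.28
  Homework 59 × 0.11 = 6.49
  Quizzes 93 × 0.28 = 26.04
Sum = 69.06
69.06 would be C-; cap at D applies → D.

D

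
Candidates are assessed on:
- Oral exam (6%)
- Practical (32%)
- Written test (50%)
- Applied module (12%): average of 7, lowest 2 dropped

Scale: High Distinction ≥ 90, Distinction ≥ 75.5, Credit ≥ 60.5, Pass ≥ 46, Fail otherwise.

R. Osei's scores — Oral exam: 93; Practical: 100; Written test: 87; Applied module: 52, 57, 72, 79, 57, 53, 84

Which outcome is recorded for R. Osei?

Distinction

Applied module: drop 52, 53 → average of remaining 5 = 349/5 = 69.8
Weighted total:
  Oral exam 93 × 0.06 = 5.58
  Practical 100 × 0.32 = 32
  Written test 87 × 0.5 = 43.5
  Applied module 69.8 × 0.12 = 8.376
Sum = 89.456
89.456 is ≥ 75.5 and < 90 → Distinction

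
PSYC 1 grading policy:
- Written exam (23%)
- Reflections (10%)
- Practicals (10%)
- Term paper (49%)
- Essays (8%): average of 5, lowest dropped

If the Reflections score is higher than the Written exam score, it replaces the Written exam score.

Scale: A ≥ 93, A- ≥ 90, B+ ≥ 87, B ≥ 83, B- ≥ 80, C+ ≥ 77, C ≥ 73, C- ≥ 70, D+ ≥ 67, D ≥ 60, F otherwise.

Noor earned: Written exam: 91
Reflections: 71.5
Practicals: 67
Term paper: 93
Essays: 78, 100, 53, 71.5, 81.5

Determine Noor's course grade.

Essays: drop 53 → average of remaining 4 = 331/4 = 82.75
Reflections (71.5) ≤ Written exam (91), so Written exam stays at 91.
Weighted total:
  Written exam 91 × 0.23 = 20.93
  Reflections 71.5 × 0.1 = 7.15
  Practicals 67 × 0.1 = 6.7
  Term paper 93 × 0.49 = 45.57
  Essays 82.75 × 0.08 = 6.62
Sum = 86.97
86.97 is ≥ 83 and < 87 → B

B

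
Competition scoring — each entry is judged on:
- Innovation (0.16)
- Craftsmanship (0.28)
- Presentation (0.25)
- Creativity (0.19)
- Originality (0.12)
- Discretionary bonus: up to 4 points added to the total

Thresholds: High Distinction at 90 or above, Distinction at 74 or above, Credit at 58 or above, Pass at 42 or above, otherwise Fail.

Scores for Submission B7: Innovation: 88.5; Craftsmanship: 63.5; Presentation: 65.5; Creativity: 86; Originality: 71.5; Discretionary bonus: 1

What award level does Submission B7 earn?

Distinction

Weighted total:
  Innovation 88.5 × 0.16 = 14.16
  Craftsmanship 63.5 × 0.28 = 17.78
  Presentation 65.5 × 0.25 = 16.375
  Creativity 86 × 0.19 = 16.34
  Originality 71.5 × 0.12 = 8.58
Sum = 73.235
Discretionary bonus: 73.235 + 1 = 74.235
74.235 is ≥ 74 and < 90 → Distinction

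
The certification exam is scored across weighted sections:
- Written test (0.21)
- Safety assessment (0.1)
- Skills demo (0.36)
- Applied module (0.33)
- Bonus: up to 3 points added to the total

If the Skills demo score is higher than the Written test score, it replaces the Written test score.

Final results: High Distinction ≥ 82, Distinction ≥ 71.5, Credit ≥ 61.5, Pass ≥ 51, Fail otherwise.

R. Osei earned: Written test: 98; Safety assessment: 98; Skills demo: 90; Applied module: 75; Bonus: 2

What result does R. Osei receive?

High Distinction

Skills demo (90) ≤ Written test (98), so Written test stays at 98.
Weighted total:
  Written test 98 × 0.21 = 20.58
  Safety assessment 98 × 0.1 = 9.8
  Skills demo 90 × 0.36 = 32.4
  Applied module 75 × 0.33 = 24.75
Sum = 87.53
Bonus: 87.53 + 2 = 89.53
89.53 ≥ 82 → High Distinction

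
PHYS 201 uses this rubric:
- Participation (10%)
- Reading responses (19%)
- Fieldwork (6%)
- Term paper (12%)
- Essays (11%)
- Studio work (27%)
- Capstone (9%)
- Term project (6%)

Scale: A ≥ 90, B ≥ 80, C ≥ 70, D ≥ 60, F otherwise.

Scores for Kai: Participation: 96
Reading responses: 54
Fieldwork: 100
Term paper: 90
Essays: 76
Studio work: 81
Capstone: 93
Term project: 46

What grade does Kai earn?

Weighted total:
  Participation 96 × 0.1 = 9.6
  Reading responses 54 × 0.19 = 10.26
  Fieldwork 100 × 0.06 = 6
  Term paper 90 × 0.12 = 10.8
  Essays 76 × 0.11 = 8.36
  Studio work 81 × 0.27 = 21.87
  Capstone 93 × 0.09 = 8.37
  Term project 46 × 0.06 = 2.76
Sum = 78.02
78.02 is ≥ 70 and < 80 → C

C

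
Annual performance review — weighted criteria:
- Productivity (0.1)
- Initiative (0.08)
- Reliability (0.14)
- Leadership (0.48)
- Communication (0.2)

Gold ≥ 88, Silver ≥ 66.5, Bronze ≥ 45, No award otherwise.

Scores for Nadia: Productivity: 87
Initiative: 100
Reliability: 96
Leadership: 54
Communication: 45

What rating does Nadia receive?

Weighted total:
  Productivity 87 × 0.1 = 8.7
  Initiative 100 × 0.08 = 8
  Reliability 96 × 0.14 = 13.44
  Leadership 54 × 0.48 = 25.92
  Communication 45 × 0.2 = 9
Sum = 65.06
65.06 is ≥ 45 and < 66.5 → Bronze

Bronze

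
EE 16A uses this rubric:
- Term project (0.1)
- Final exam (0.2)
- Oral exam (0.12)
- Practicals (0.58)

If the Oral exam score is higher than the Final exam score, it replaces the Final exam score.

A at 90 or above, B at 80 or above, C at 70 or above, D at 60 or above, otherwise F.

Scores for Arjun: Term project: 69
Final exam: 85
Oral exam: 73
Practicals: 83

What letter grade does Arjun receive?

Oral exam (73) ≤ Final exam (85), so Final exam stays at 85.
Weighted total:
  Term project 69 × 0.1 = 6.9
  Final exam 85 × 0.2 = 17
  Oral exam 73 × 0.12 = 8.76
  Practicals 83 × 0.58 = 48.14
Sum = 80.8
80.8 is ≥ 80 and < 90 → B

B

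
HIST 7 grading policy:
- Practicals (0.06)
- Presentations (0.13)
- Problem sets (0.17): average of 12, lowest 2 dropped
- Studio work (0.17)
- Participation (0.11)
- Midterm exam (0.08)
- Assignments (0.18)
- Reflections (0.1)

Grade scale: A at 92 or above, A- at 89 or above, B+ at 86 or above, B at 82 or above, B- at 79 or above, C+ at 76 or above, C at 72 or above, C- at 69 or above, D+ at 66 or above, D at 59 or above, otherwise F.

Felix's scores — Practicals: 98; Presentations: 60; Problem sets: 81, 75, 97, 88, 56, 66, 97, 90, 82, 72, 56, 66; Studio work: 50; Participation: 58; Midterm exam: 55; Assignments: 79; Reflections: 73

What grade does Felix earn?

D+

Problem sets: drop 56, 56 → average of remaining 10 = 814/10 = 81.4
Weighted total:
  Practicals 98 × 0.06 = 5.88
  Presentations 60 × 0.13 = 7.8
  Problem sets 81.4 × 0.17 = 13.838
  Studio work 50 × 0.17 = 8.5
  Participation 58 × 0.11 = 6.38
  Midterm exam 55 × 0.08 = 4.4
  Assignments 79 × 0.18 = 14.22
  Reflections 73 × 0.1 = 7.3
Sum = 68.318
68.318 is ≥ 66 and < 69 → D+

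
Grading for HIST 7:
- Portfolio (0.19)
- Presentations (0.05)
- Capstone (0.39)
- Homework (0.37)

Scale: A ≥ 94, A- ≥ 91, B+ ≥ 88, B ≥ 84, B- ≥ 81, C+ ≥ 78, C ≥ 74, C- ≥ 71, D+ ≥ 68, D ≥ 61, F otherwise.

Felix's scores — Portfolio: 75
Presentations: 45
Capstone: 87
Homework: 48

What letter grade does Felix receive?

D+

Weighted total:
  Portfolio 75 × 0.19 = 14.25
  Presentations 45 × 0.05 = 2.25
  Capstone 87 × 0.39 = 33.93
  Homework 48 × 0.37 = 17.76
Sum = 68.19
68.19 is ≥ 68 and < 71 → D+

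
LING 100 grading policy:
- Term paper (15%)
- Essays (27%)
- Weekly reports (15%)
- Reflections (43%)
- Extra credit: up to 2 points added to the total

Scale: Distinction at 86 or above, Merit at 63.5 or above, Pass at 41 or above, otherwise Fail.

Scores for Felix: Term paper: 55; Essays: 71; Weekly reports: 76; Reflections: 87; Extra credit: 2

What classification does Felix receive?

Weighted total:
  Term paper 55 × 0.15 = 8.25
  Essays 71 × 0.27 = 19.17
  Weekly reports 76 × 0.15 = 11.4
  Reflections 87 × 0.43 = 37.41
Sum = 76.23
Extra credit: 76.23 + 2 = 78.23
78.23 is ≥ 63.5 and < 86 → Merit

Merit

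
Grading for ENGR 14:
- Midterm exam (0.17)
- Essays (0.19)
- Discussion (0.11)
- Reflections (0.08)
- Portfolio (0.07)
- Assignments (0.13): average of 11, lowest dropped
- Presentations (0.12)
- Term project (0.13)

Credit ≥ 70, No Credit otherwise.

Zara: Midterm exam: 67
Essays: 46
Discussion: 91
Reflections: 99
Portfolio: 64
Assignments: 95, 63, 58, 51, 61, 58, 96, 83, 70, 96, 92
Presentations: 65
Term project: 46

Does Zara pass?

Assignments: drop 51 → average of remaining 10 = 772/10 = 77.2
Weighted total:
  Midterm exam 67 × 0.17 = 11.39
  Essays 46 × 0.19 = 8.74
  Discussion 91 × 0.11 = 10.01
  Reflections 99 × 0.08 = 7.92
  Portfolio 64 × 0.07 = 4.48
  Assignments 77.2 × 0.13 = 10.036
  Presentations 65 × 0.12 = 7.8
  Term project 46 × 0.13 = 5.98
Sum = 66.356
66.356 < 70 → No Credit

No Credit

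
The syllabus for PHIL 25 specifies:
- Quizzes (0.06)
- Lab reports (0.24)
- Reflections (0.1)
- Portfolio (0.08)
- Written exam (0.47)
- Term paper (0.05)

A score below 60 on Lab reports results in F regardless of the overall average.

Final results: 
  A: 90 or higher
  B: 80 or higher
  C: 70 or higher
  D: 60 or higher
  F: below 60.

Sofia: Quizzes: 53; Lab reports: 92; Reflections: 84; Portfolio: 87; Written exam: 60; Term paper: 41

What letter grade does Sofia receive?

C

Lab reports score 92 ≥ 60: minimum met.
Weighted total:
  Quizzes 53 × 0.06 = 3.18
  Lab reports 92 × 0.24 = 22.08
  Reflections 84 × 0.1 = 8.4
  Portfolio 87 × 0.08 = 6.96
  Written exam 60 × 0.47 = 28.2
  Term paper 41 × 0.05 = 2.05
Sum = 70.87
70.87 is ≥ 70 and < 80 → C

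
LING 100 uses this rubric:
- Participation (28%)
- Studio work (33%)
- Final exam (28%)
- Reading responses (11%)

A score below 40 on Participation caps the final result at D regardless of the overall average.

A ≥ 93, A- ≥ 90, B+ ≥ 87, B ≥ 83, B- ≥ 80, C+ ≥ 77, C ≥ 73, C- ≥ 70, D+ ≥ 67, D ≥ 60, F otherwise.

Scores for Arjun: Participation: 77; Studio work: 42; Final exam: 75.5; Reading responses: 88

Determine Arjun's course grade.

Participation score 77 ≥ 40: minimum met.
Weighted total:
  Participation 77 × 0.28 = 21.56
  Studio work 42 × 0.33 = 13.86
  Final exam 75.5 × 0.28 = 21.14
  Reading responses 88 × 0.11 = 9.68
Sum = 66.24
66.24 is ≥ 60 and < 67 → D

D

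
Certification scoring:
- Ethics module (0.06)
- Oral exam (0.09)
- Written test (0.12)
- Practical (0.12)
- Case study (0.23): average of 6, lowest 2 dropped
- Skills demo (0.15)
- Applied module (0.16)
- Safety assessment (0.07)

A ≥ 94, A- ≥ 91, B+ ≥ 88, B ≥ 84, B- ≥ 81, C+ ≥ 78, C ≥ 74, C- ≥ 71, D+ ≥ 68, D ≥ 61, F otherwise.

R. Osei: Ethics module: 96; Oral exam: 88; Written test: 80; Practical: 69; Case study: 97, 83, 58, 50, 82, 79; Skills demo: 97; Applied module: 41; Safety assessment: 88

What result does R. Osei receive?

Case study: drop 50, 58 → average of remaining 4 = 341/4 = 85.25
Weighted total:
  Ethics module 96 × 0.06 = 5.76
  Oral exam 88 × 0.09 = 7.92
  Written test 80 × 0.12 = 9.6
  Practical 69 × 0.12 = 8.28
  Case study 85.25 × 0.23 = 19.6075
  Skills demo 97 × 0.15 = 14.55
  Applied module 41 × 0.16 = 6.56
  Safety assessment 88 × 0.07 = 6.16
Sum = 78.4375
78.4375 is ≥ 78 and < 81 → C+

C+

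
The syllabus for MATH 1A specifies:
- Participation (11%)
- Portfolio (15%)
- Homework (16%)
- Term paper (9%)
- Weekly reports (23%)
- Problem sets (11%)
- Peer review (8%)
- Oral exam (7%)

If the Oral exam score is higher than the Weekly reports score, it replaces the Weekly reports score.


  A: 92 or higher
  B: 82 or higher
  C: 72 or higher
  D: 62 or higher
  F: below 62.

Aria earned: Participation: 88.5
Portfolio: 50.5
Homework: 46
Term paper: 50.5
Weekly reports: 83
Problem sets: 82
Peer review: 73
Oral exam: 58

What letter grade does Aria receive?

Oral exam (58) ≤ Weekly reports (83), so Weekly reports stays at 83.
Weighted total:
  Participation 88.5 × 0.11 = 9.735
  Portfolio 50.5 × 0.15 = 7.575
  Homework 46 × 0.16 = 7.36
  Term paper 50.5 × 0.09 = 4.545
  Weekly reports 83 × 0.23 = 19.09
  Problem sets 82 × 0.11 = 9.02
  Peer review 73 × 0.08 = 5.84
  Oral exam 58 × 0.07 = 4.06
Sum = 67.225
67.225 is ≥ 62 and < 72 → D

D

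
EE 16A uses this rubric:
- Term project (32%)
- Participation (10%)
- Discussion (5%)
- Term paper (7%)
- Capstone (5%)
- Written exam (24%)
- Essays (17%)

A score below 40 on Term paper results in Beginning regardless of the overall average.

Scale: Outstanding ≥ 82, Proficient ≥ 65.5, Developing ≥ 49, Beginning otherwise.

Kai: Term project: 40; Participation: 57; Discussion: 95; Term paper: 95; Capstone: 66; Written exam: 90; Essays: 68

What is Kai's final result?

Term paper score 95 ≥ 40: minimum met.
Weighted total:
  Term project 40 × 0.32 = 12.8
  Participation 57 × 0.1 = 5.7
  Discussion 95 × 0.05 = 4.75
  Term paper 95 × 0.07 = 6.65
  Capstone 66 × 0.05 = 3.3
  Written exam 90 × 0.24 = 21.6
  Essays 68 × 0.17 = 11.56
Sum = 66.36
66.36 is ≥ 65.5 and < 82 → Proficient

Proficient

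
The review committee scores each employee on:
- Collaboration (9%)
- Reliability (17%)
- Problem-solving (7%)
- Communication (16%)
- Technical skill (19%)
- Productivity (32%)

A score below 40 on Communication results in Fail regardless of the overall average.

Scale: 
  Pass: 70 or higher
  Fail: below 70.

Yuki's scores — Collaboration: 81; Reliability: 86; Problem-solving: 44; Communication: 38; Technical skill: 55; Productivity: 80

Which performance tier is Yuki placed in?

Communication score 38 < 40: minimum not met.
Weighted total:
  Collaboration 81 × 0.09 = 7.29
  Reliability 86 × 0.17 = 14.62
  Problem-solving 44 × 0.07 = 3.08
  Communication 38 × 0.16 = 6.08
  Technical skill 55 × 0.19 = 10.45
  Productivity 80 × 0.32 = 25.6
Sum = 67.12
Because the Communication minimum was not met, the result is Fail.

Fail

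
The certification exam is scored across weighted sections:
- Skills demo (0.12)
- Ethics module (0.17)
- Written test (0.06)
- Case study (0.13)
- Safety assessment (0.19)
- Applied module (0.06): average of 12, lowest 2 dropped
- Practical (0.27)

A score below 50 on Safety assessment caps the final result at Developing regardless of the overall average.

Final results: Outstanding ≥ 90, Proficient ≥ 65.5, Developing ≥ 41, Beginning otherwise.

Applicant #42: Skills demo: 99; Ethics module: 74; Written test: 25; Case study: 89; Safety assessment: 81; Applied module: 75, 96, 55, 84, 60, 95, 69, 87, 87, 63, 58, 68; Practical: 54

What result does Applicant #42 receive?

Proficient

Applied module: drop 55, 58 → average of remaining 10 = 784/10 = 78.4
Safety assessment score 81 ≥ 50: minimum met.
Weighted total:
  Skills demo 99 × 0.12 = 11.88
  Ethics module 74 × 0.17 = 12.58
  Written test 25 × 0.06 = 1.5
  Case study 89 × 0.13 = 11.57
  Safety assessment 81 × 0.19 = 15.39
  Applied module 78.4 × 0.06 = 4.704
  Practical 54 × 0.27 = 14.58
Sum = 72.204
72.204 is ≥ 65.5 and < 90 → Proficient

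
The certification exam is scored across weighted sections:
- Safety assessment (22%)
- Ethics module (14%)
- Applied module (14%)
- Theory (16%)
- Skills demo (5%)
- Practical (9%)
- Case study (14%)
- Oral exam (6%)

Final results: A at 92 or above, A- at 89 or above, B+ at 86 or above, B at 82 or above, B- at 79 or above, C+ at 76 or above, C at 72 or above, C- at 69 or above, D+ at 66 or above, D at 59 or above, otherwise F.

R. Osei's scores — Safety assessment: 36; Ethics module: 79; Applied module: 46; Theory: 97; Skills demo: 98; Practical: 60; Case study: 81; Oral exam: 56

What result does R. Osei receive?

Weighted total:
  Safety assessment 36 × 0.22 = 7.92
  Ethics module 79 × 0.14 = 11.06
  Applied module 46 × 0.14 = 6.44
  Theory 97 × 0.16 = 15.52
  Skills demo 98 × 0.05 = 4.9
  Practical 60 × 0.09 = 5.4
  Case study 81 × 0.14 = 11.34
  Oral exam 56 × 0.06 = 3.36
Sum = 65.94
65.94 is ≥ 59 and < 66 → D

D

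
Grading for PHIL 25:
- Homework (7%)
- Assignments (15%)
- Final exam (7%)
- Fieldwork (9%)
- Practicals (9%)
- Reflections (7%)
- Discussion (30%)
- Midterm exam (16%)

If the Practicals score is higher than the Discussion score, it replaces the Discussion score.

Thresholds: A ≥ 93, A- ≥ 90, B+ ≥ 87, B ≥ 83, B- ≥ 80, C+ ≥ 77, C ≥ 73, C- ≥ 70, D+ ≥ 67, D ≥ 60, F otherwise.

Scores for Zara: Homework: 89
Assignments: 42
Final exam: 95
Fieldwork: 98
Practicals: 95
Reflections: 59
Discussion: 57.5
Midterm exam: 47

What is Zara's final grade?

C

Practicals (95) > Discussion (57.5), so Discussion counts as 95.
Weighted total:
  Homework 89 × 0.07 = 6.23
  Assignments 42 × 0.15 = 6.3
  Final exam 95 × 0.07 = 6.65
  Fieldwork 98 × 0.09 = 8.82
  Practicals 95 × 0.09 = 8.55
  Reflections 59 × 0.07 = 4.13
  Discussion 95 × 0.3 = 28.5
  Midterm exam 47 × 0.16 = 7.52
Sum = 76.7
76.7 is ≥ 73 and < 77 → C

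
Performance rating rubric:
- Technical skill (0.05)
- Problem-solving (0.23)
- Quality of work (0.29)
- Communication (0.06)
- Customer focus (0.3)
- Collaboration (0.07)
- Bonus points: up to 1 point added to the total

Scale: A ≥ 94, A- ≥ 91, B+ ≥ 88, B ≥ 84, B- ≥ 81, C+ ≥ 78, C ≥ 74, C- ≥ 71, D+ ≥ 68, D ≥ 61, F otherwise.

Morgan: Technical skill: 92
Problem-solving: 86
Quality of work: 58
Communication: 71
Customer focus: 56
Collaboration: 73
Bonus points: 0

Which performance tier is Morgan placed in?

D

Weighted total:
  Technical skill 92 × 0.05 = 4.6
  Problem-solving 86 × 0.23 = 19.78
  Quality of work 58 × 0.29 = 16.82
  Communication 71 × 0.06 = 4.26
  Customer focus 56 × 0.3 = 16.8
  Collaboration 73 × 0.07 = 5.11
Sum = 67.37
Bonus points: 67.37 + 0 = 67.37
67.37 is ≥ 61 and < 68 → D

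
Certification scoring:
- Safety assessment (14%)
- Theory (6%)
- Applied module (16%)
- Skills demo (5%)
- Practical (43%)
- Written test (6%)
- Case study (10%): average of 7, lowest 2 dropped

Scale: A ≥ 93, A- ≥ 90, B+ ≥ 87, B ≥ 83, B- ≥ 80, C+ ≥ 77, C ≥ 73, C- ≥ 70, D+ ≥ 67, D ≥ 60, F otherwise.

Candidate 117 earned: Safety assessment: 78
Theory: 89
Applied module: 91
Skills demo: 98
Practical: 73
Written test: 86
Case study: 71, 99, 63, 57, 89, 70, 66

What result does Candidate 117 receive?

B-

Case study: drop 57, 63 → average of remaining 5 = 395/5 = 79
Weighted total:
  Safety assessment 78 × 0.14 = 10.92
  Theory 89 × 0.06 = 5.34
  Applied module 91 × 0.16 = 14.56
  Skills demo 98 × 0.05 = 4.9
  Practical 73 × 0.43 = 31.39
  Written test 86 × 0.06 = 5.16
  Case study 79 × 0.1 = 7.9
Sum = 80.17
80.17 is ≥ 80 and < 83 → B-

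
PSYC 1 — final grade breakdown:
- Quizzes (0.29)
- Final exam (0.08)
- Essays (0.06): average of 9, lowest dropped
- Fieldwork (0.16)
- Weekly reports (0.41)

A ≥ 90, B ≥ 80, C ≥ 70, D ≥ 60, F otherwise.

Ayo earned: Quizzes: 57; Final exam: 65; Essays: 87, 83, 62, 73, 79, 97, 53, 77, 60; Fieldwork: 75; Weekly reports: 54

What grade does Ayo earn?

Essays: drop 53 → average of remaining 8 = 618/8 = 77.25
Weighted total:
  Quizzes 57 × 0.29 = 16.53
  Final exam 65 × 0.08 = 5.2
  Essays 77.25 × 0.06 = 4.635
  Fieldwork 75 × 0.16 = 12
  Weekly reports 54 × 0.41 = 22.14
Sum = 60.505
60.505 is ≥ 60 and < 70 → D

D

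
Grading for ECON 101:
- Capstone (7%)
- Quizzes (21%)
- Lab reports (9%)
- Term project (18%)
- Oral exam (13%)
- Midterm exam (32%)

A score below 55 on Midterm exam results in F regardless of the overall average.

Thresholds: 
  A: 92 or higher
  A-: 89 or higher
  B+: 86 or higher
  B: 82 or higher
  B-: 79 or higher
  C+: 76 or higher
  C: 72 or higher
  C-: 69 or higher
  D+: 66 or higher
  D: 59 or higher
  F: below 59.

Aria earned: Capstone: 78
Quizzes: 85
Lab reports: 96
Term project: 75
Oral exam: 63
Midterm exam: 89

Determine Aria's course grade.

B

Midterm exam score 89 ≥ 55: minimum met.
Weighted total:
  Capstone 78 × 0.07 = 5.46
  Quizzes 85 × 0.21 = 17.85
  Lab reports 96 × 0.09 = 8.64
  Term project 75 × 0.18 = 13.5
  Oral exam 63 × 0.13 = 8.19
  Midterm exam 89 × 0.32 = 28.48
Sum = 82.12
82.12 is ≥ 82 and < 86 → B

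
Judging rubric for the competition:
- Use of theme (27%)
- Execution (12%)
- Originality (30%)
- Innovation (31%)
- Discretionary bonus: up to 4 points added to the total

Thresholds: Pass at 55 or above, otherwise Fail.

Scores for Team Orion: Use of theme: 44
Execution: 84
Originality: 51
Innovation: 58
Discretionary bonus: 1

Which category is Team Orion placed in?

Weighted total:
  Use of theme 44 × 0.27 = 11.88
  Execution 84 × 0.12 = 10.08
  Originality 51 × 0.3 = 15.3
  Innovation 58 × 0.31 = 17.98
Sum = 55.24
Discretionary bonus: 55.24 + 1 = 56.24
56.24 ≥ 55 → Pass

Pass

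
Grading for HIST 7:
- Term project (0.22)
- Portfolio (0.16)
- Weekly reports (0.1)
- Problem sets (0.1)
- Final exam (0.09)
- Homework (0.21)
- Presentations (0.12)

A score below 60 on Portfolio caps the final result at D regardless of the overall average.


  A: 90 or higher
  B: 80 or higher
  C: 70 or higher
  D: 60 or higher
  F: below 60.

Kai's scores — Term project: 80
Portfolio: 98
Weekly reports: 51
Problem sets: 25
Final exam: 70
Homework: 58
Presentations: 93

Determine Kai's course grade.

Portfolio score 98 ≥ 60: minimum met.
Weighted total:
  Term project 80 × 0.22 = 17.6
  Portfolio 98 × 0.16 = 15.68
  Weekly reports 51 × 0.1 = 5.1
  Problem sets 25 × 0.1 = 2.5
  Final exam 70 × 0.09 = 6.3
  Homework 58 × 0.21 = 12.18
  Presentations 93 × 0.12 = 11.16
Sum = 70.52
70.52 is ≥ 70 and < 80 → C

C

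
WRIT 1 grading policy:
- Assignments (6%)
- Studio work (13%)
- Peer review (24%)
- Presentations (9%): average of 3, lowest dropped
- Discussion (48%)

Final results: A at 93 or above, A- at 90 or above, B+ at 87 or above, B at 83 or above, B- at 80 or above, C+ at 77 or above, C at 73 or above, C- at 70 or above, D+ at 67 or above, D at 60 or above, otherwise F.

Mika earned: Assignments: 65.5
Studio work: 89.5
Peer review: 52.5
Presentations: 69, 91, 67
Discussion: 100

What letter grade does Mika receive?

Presentations: drop 67 → average of remaining 2 = 160/2 = 80
Weighted total:
  Assignments 65.5 × 0.06 = 3.93
  Studio work 89.5 × 0.13 = 11.635
  Peer review 52.5 × 0.24 = 12.6
  Presentations 80 × 0.09 = 7.2
  Discussion 100 × 0.48 = 48
Sum = 83.365
83.365 is ≥ 83 and < 87 → B

B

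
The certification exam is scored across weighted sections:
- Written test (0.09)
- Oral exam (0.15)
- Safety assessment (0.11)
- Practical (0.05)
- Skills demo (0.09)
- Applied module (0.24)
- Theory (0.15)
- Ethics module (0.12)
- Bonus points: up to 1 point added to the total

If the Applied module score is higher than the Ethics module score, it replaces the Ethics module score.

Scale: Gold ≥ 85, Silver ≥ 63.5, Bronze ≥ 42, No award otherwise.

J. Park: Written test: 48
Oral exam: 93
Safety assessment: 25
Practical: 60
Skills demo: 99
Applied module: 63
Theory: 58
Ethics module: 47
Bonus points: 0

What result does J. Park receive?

Silver

Applied module (63) > Ethics module (47), so Ethics module counts as 63.
Weighted total:
  Written test 48 × 0.09 = 4.32
  Oral exam 93 × 0.15 = 13.95
  Safety assessment 25 × 0.11 = 2.75
  Practical 60 × 0.05 = 3
  Skills demo 99 × 0.09 = 8.91
  Applied module 63 × 0.24 = 15.12
  Theory 58 × 0.15 = 8.7
  Ethics module 63 × 0.12 = 7.56
Sum = 64.31
Bonus points: 64.31 + 0 = 64.31
64.31 is ≥ 63.5 and < 85 → Silver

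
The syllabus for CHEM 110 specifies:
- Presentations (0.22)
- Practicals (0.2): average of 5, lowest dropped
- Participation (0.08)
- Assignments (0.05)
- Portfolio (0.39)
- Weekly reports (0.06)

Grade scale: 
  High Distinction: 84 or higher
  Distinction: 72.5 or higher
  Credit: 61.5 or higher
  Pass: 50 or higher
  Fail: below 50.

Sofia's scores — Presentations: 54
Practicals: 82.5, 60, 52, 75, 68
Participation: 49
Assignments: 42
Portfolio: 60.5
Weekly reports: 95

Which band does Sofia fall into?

Practicals: drop 52 → average of remaining 4 = 285.5/4 = 71.375
Weighted total:
  Presentations 54 × 0.22 = 11.88
  Practicals 71.375 × 0.2 = 14.275
  Participation 49 × 0.08 = 3.92
  Assignments 42 × 0.05 = 2.1
  Portfolio 60.5 × 0.39 = 23.595
  Weekly reports 95 × 0.06 = 5.7
Sum = 61.47
61.47 is ≥ 50 and < 61.5 → Pass

Pass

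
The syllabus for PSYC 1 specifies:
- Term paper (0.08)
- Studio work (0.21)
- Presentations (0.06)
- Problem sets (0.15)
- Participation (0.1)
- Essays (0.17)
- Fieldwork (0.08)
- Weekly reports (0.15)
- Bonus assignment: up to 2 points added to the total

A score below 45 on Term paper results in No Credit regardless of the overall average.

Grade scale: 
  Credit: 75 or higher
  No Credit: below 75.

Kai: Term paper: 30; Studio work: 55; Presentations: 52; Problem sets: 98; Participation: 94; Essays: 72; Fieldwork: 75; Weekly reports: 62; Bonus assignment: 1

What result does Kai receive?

Term paper score 30 < 45: minimum not met.
Weighted total:
  Term paper 30 × 0.08 = 2.4
  Studio work 55 × 0.21 = 11.55
  Presentations 52 × 0.06 = 3.12
  Problem sets 98 × 0.15 = 14.7
  Participation 94 × 0.1 = 9.4
  Essays 72 × 0.17 = 12.24
  Fieldwork 75 × 0.08 = 6
  Weekly reports 62 × 0.15 = 9.3
Sum = 68.71
Bonus assignment: 68.71 + 1 = 69.71
Because the Term paper minimum was not met, the result is No Credit.

No Credit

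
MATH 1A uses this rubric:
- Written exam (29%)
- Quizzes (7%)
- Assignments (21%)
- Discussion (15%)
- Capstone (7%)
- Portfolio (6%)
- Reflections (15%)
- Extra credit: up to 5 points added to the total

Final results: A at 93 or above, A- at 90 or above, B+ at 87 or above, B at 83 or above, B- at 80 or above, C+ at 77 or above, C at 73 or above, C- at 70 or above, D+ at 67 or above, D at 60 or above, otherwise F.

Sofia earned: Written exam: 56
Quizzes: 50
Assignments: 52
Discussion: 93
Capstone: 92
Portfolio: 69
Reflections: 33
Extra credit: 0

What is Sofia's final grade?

D

Weighted total:
  Written exam 56 × 0.29 = 16.24
  Quizzes 50 × 0.07 = 3.5
  Assignments 52 × 0.21 = 10.92
  Discussion 93 × 0.15 = 13.95
  Capstone 92 × 0.07 = 6.44
  Portfolio 69 × 0.06 = 4.14
  Reflections 33 × 0.15 = 4.95
Sum = 60.14
Extra credit: 60.14 + 0 = 60.14
60.14 is ≥ 60 and < 67 → D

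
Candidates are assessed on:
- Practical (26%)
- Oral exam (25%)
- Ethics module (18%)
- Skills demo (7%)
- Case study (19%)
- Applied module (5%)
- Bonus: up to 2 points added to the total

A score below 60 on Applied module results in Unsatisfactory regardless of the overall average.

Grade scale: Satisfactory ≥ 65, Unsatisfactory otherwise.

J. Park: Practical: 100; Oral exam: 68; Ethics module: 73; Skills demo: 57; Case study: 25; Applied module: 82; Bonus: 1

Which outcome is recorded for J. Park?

Satisfactory

Applied module score 82 ≥ 60: minimum met.
Weighted total:
  Practical 100 × 0.26 = 26
  Oral exam 68 × 0.25 = 17
  Ethics module 73 × 0.18 = 13.14
  Skills demo 57 × 0.07 = 3.99
  Case study 25 × 0.19 = 4.75
  Applied module 82 × 0.05 = 4.1
Sum = 68.98
Bonus: 68.98 + 1 = 69.98
69.98 ≥ 65 → Satisfactory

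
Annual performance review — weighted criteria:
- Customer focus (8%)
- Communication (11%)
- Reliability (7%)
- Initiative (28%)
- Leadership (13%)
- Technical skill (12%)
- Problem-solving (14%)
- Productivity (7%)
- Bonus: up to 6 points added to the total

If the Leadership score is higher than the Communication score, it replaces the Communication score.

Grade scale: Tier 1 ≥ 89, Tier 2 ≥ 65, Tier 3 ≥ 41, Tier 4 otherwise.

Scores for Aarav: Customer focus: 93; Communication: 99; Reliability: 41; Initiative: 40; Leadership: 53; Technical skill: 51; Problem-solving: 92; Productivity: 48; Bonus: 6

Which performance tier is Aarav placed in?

Tier 2

Leadership (53) ≤ Communication (99), so Communication stays at 99.
Weighted total:
  Customer focus 93 × 0.08 = 7.44
  Communication 99 × 0.11 = 10.89
  Reliability 41 × 0.07 = 2.87
  Initiative 40 × 0.28 = 11.2
  Leadership 53 × 0.13 = 6.89
  Technical skill 51 × 0.12 = 6.12
  Problem-solving 92 × 0.14 = 12.88
  Productivity 48 × 0.07 = 3.36
Sum = 61.65
Bonus: 61.65 + 6 = 67.65
67.65 is ≥ 65 and < 89 → Tier 2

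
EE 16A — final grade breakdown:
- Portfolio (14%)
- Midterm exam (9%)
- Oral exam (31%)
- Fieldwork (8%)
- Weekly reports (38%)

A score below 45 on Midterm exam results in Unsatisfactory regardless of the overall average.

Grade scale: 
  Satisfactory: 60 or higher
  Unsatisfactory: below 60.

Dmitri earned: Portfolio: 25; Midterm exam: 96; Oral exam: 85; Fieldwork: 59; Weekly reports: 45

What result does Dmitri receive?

Midterm exam score 96 ≥ 45: minimum met.
Weighted total:
  Portfolio 25 × 0.14 = 3.5
  Midterm exam 96 × 0.09 = 8.64
  Oral exam 85 × 0.31 = 26.35
  Fieldwork 59 × 0.08 = 4.72
  Weekly reports 45 × 0.38 = 17.1
Sum = 60.31
60.31 ≥ 60 → Satisfactory

Satisfactory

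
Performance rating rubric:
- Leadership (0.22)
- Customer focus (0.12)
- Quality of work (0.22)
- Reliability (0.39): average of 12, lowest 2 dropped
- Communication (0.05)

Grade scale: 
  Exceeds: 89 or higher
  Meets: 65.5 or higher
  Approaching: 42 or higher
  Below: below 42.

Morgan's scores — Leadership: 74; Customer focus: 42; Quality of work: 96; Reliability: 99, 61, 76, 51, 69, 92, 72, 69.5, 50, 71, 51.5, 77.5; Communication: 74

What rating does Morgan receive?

Reliability: drop 50, 51 → average of remaining 10 = 738.5/10 = 73.85
Weighted total:
  Leadership 74 × 0.22 = 16.28
  Customer focus 42 × 0.12 = 5.04
  Quality of work 96 × 0.22 = 21.12
  Reliability 73.85 × 0.39 = 28.8015
  Communication 74 × 0.05 = 3.7
Sum = 74.9415
74.9415 is ≥ 65.5 and < 89 → Meets

Meets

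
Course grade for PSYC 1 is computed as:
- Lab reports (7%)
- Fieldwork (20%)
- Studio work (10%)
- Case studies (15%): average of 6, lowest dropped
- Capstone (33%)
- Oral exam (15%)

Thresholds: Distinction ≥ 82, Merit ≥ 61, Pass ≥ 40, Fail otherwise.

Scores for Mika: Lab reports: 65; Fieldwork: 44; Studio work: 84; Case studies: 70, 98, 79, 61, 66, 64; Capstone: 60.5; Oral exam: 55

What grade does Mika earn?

Case studies: drop 61 → average of remaining 5 = 377/5 = 75.4
Weighted total:
  Lab reports 65 × 0.07 = 4.55
  Fieldwork 44 × 0.2 = 8.8
  Studio work 84 × 0.1 = 8.4
  Case studies 75.4 × 0.15 = 11.31
  Capstone 60.5 × 0.33 = 19.965
  Oral exam 55 × 0.15 = 8.25
Sum = 61.275
61.275 is ≥ 61 and < 82 → Merit

Merit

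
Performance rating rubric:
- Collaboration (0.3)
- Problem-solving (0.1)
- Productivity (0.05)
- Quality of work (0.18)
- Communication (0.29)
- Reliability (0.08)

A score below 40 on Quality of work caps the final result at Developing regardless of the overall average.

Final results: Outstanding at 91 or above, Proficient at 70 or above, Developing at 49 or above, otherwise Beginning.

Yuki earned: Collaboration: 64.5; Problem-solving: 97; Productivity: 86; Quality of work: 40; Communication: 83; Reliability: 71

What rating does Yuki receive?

Proficient

Quality of work score 40 ≥ 40: minimum met.
Weighted total:
  Collaboration 64.5 × 0.3 = 19.35
  Problem-solving 97 × 0.1 = 9.7
  Productivity 86 × 0.05 = 4.3
  Quality of work 40 × 0.18 = 7.2
  Communication 83 × 0.29 = 24.07
  Reliability 71 × 0.08 = 5.68
Sum = 70.3
70.3 is ≥ 70 and < 91 → Proficient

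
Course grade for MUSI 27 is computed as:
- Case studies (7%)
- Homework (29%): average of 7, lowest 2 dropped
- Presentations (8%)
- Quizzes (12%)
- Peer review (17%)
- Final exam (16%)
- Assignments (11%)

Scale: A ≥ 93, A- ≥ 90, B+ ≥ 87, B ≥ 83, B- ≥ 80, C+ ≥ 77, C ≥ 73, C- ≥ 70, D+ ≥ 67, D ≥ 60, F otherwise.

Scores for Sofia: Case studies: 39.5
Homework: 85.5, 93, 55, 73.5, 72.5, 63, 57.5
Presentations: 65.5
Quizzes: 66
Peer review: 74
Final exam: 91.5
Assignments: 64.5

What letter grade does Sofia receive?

Homework: drop 55, 57.5 → average of remaining 5 = 387.5/5 = 77.5
Weighted total:
  Case studies 39.5 × 0.07 = 2.765
  Homework 77.5 × 0.29 = 22.475
  Presentations 65.5 × 0.08 = 5.24
  Quizzes 66 × 0.12 = 7.92
  Peer review 74 × 0.17 = 12.58
  Final exam 91.5 × 0.16 = 14.64
  Assignments 64.5 × 0.11 = 7.095
Sum = 72.715
72.715 is ≥ 70 and < 73 → C-

C-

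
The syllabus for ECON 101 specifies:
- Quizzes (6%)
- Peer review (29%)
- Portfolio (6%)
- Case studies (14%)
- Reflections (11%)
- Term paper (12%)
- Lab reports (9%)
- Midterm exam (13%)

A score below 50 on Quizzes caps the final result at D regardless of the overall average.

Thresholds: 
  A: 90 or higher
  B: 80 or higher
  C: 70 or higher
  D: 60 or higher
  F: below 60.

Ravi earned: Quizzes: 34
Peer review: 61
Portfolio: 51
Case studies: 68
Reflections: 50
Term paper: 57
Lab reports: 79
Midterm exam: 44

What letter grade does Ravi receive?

Quizzes score 34 < 50: minimum not met.
Weighted total:
  Quizzes 34 × 0.06 = 2.04
  Peer review 61 × 0.29 = 17.69
  Portfolio 51 × 0.06 = 3.06
  Case studies 68 × 0.14 = 9.52
  Reflections 50 × 0.11 = 5.5
  Term paper 57 × 0.12 = 6.84
  Lab reports 79 × 0.09 = 7.11
  Midterm exam 44 × 0.13 = 5.72
Sum = 57.48
57.48 would be F; cap at D applies → F.

F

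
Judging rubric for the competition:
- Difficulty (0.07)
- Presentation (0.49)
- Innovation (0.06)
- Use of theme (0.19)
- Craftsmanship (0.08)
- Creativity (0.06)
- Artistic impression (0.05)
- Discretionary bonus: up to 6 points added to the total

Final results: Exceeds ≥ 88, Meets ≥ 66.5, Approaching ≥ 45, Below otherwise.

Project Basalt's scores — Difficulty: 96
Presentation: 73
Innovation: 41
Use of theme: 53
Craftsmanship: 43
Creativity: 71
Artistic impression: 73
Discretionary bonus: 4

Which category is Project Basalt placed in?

Weighted total:
  Difficulty 96 × 0.07 = 6.72
  Presentation 73 × 0.49 = 35.77
  Innovation 41 × 0.06 = 2.46
  Use of theme 53 × 0.19 = 10.07
  Craftsmanship 43 × 0.08 = 3.44
  Creativity 71 × 0.06 = 4.26
  Artistic impression 73 × 0.05 = 3.65
Sum = 66.37
Discretionary bonus: 66.37 + 4 = 70.37
70.37 is ≥ 66.5 and < 88 → Meets

Meets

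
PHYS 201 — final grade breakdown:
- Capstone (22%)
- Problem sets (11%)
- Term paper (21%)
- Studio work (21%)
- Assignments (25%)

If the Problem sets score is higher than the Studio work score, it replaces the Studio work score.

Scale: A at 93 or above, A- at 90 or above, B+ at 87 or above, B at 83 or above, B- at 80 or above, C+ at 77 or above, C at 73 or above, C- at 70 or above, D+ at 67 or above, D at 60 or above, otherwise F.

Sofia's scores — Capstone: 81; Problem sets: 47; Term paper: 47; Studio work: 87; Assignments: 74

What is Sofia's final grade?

Problem sets (47) ≤ Studio work (87), so Studio work stays at 87.
Weighted total:
  Capstone 81 × 0.22 = 17.82
  Problem sets 47 × 0.11 = 5.17
  Term paper 47 × 0.21 = 9.87
  Studio work 87 × 0.21 = 18.27
  Assignments 74 × 0.25 = 18.5
Sum = 69.63
69.63 is ≥ 67 and < 70 → D+

D+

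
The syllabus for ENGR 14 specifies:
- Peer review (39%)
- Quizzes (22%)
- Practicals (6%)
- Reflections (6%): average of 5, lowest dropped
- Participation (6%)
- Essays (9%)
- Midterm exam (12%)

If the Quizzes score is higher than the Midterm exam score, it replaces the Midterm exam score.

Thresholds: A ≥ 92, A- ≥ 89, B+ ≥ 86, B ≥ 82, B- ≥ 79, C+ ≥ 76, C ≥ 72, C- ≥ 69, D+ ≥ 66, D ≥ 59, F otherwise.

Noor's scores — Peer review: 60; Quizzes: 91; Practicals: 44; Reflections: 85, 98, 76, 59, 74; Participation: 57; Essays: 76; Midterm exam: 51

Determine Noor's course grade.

Reflections: drop 59 → average of remaining 4 = 333/4 = 83.25
Quizzes (91) > Midterm exam (51), so Midterm exam counts as 91.
Weighted total:
  Peer review 60 × 0.39 = 23.4
  Quizzes 91 × 0.22 = 20.02
  Practicals 44 × 0.06 = 2.64
  Reflections 83.25 × 0.06 = 4.995
  Participation 57 × 0.06 = 3.42
  Essays 76 × 0.09 = 6.84
  Midterm exam 91 × 0.12 = 10.92
Sum = 72.235
72.235 is ≥ 72 and < 76 → C

C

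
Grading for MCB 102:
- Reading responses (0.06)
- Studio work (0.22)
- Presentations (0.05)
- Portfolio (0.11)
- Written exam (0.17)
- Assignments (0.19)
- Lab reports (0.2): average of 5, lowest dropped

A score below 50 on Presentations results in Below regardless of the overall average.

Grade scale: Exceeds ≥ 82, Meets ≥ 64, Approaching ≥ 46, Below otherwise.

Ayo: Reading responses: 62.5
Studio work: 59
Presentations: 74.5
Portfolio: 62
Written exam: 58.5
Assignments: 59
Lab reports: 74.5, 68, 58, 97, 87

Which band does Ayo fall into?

Meets

Lab reports: drop 58 → average of remaining 4 = 326.5/4 = 81.625
Presentations score 74.5 ≥ 50: minimum met.
Weighted total:
  Reading responses 62.5 × 0.06 = 3.75
  Studio work 59 × 0.22 = 12.98
  Presentations 74.5 × 0.05 = 3.725
  Portfolio 62 × 0.11 = 6.82
  Written exam 58.5 × 0.17 = 9.945
  Assignments 59 × 0.19 = 11.21
  Lab reports 81.625 × 0.2 = 16.325
Sum = 64.755
64.755 is ≥ 64 and < 82 → Meets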